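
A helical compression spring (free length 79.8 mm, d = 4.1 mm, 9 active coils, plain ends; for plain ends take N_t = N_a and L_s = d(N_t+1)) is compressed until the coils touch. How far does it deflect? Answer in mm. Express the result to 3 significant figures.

38.8 mm

N_t = 9; L_s = 4.1·10 = 41 mm
δ_solid = L₀ − L_s = 79.8 − 41 = 38.8 mm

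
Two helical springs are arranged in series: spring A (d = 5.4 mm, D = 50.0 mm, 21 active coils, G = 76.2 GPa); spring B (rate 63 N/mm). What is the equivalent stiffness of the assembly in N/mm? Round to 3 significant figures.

2.94 N/mm

k_A = Gd⁴/(8D³N_a) = (76.2×10³)(5.4⁴)/(8·50.0³·21) = 3.0854 N/mm
Series: 1/k_eq = 1/3.0854 + 1/63 = 0.33998; k_eq = 2.9413 N/mm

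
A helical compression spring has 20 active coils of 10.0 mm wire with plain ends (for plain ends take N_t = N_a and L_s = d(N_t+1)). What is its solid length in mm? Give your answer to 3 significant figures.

210 mm

plain ends: N_t = N_a = 20
L_s = d·(N_t+1) = 10.0 × 21 = 210 mm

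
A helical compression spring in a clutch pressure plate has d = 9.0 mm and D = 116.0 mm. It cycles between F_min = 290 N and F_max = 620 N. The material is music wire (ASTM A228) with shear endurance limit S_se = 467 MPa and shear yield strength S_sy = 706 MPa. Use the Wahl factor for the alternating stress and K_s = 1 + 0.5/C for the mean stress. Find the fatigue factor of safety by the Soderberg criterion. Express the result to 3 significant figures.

2.32

C = D/d = 116.0/9.0 = 12.8889; K_W = (4C−1)/(4C−4)+0.615/C = 1.1108; K_s = 1+0.5/C = 1.0388
F_a = (F_max−F_min)/2 = 165 N; F_m = (F_max+F_min)/2 = 455 N
τ_a = K_W·8F_aD/(πd³) = 1.1108 × 66.858 = 74.266 MPa
τ_m = K_s·8F_mD/(πd³) = 1.0388 × 184.37 = 191.52 MPa
Soderberg: 1/n_f = τ_a/S_se + τ_m/S_sy = 74.266/467 + 191.52/706 = 0.15903 + 0.27127 = 0.4303
n_f = 1/0.4303 = 2.324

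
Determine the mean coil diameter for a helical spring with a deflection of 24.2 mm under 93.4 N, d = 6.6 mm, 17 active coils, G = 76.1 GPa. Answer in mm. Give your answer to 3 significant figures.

65.0 mm

Required rate k = F/δ = 93.4/24.2 = 3.8595 N/mm
D = (Gd⁴/(8N_a·k))^(1/3) = (76.1×10³·6.6⁴/(8·17·3.8595))^(1/3)
  = (275100)^(1/3) = 65.0374 mm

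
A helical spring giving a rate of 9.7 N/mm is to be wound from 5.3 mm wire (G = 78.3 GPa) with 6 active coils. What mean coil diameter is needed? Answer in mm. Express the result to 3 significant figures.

D = (Gd⁴/(8N_a·k))^(1/3) = (78.3×10³·5.3⁴/(8·6·9.7))^(1/3)
  = (132694)^(1/3) = 51.0055 mm

51.0 mm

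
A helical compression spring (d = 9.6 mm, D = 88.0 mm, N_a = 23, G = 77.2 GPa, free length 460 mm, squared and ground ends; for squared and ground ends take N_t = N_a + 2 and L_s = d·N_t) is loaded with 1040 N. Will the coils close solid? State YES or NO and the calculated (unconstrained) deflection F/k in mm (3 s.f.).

k = Gd⁴/(8D³N_a) = (77.2×10³)(9.6⁴)/(8·88.0³·23) = 5.2292 N/mm
N_t = 25; L_s = 9.6·25 = 240 mm; δ_solid = L₀ − L_s = 460 − 240 = 220 mm
δ = F/k = 1040/5.2292 = 198.88 mm
δ < δ_solid → spring does not go solid

NO, δ = 199 mm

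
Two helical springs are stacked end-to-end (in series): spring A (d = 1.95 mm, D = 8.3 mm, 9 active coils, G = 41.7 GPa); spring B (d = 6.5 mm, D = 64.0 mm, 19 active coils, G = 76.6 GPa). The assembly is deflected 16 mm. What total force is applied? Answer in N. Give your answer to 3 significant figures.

44.5 N

k_A = Gd⁴/(8D³N_a) = (41.7×10³)(1.95⁴)/(8·8.3³·9) = 14.646 N/mm
k_B = Gd⁴/(8D³N_a) = (76.6×10³)(6.5⁴)/(8·64.0³·19) = 3.4316 N/mm
Series: 1/k_eq = 1/14.646 + 1/3.4316 = 0.35969; k_eq = 2.7802 N/mm
F = k_eq·δ = 2.7802·16 = 44.483 N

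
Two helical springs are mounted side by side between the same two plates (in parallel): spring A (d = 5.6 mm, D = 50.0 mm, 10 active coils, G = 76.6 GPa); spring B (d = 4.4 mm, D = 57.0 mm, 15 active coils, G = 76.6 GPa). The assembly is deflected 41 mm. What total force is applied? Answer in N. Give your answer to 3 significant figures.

362 N

k_A = Gd⁴/(8D³N_a) = (76.6×10³)(5.6⁴)/(8·50.0³·10) = 7.5332 N/mm
k_B = Gd⁴/(8D³N_a) = (76.6×10³)(4.4⁴)/(8·57.0³·15) = 1.2919 N/mm
Parallel: k_eq = 7.5332 + 1.2919 = 8.8251 N/mm
F = k_eq·δ = 8.8251·41 = 361.83 N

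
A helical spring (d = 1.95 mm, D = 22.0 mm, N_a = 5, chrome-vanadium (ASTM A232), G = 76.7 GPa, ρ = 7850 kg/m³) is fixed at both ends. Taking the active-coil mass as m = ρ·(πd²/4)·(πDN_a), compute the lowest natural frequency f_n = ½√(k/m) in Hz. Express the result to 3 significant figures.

k = Gd⁴/(8D³N_a) = (76.7×10³)(1.95⁴)/(8·22.0³·5) = 2.6038 N/mm = 2603.8 N/m
Wire length L = πDN_a = π·22.0·5 = 345.58 mm
m = ρ·(πd²/4)·L = 7850 × 2.9865×10⁻⁶ m² × 0.34558 m = 0.0081016 kg
f_n = ½√(k/m) = 0.5·√(2603.8/0.0081016) = 0.5·√(3.2139e+05) = 283.46 Hz

283 Hz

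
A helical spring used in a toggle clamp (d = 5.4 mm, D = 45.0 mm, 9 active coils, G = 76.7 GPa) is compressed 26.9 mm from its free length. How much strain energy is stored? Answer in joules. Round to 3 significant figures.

k = Gd⁴/(8D³N_a) = (76.7×10³)(5.4⁴)/(8·45.0³·9) = 9.9403 N/mm
U = ½kδ² = 0.5 × 9.9403 × 26.9² = 3596.5 N·mm = 3.5965 J

3.60 J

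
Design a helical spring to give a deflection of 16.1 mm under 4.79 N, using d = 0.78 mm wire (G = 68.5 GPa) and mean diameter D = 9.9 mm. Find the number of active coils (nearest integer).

11

Required rate k = F/δ = 4.79/16.1 = 0.29752 N/mm
N_a = Gd⁴/(8D³k) = (68.5×10³ × 0.78⁴)/(8 × 9.9³ × 0.29752)
    = 25355.3 / 2309.43 = 10.98 → 11 coils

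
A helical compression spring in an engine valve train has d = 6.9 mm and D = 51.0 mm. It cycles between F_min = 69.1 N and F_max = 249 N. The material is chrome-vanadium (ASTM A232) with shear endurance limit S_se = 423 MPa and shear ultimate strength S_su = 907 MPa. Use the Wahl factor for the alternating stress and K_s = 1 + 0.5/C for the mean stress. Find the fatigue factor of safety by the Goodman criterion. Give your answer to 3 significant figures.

C = D/d = 51.0/6.9 = 7.3913; K_W = (4C−1)/(4C−4)+0.615/C = 1.2006; K_s = 1+0.5/C = 1.0676
F_a = (F_max−F_min)/2 = 89.95 N; F_m = (F_max+F_min)/2 = 159.05 N
τ_a = K_W·8F_aD/(πd³) = 1.2006 × 35.56 = 42.692 MPa
τ_m = K_s·8F_mD/(πd³) = 1.0676 × 62.878 = 67.131 MPa
Goodman: 1/n_f = τ_a/S_se + τ_m/S_su = 42.692/423 + 67.131/907 = 0.10093 + 0.07401 = 0.17494
n_f = 1/0.17494 = 5.716

5.72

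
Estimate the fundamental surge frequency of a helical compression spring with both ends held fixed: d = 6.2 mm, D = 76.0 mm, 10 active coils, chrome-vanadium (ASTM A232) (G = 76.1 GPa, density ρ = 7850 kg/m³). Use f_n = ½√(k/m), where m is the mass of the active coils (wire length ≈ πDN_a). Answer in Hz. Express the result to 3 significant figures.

37.6 Hz

k = Gd⁴/(8D³N_a) = (76.1×10³)(6.2⁴)/(8·76.0³·10) = 3.202 N/mm = 3202 N/m
Wire length L = πDN_a = π·76.0·10 = 2387.6 mm
m = ρ·(πd²/4)·L = 7850 × 30.191×10⁻⁶ m² × 2.3876 m = 0.56586 kg
f_n = ½√(k/m) = 0.5·√(3202/0.56586) = 0.5·√(5658.7) = 37.612 Hz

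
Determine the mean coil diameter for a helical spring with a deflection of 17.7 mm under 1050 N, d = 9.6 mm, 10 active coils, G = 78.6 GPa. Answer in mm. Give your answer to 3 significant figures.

52.0 mm

Required rate k = F/δ = 1050/17.7 = 59.322 N/mm
D = (Gd⁴/(8N_a·k))^(1/3) = (78.6×10³·9.6⁴/(8·10·59.322))^(1/3)
  = (140670)^(1/3) = 52.0076 mm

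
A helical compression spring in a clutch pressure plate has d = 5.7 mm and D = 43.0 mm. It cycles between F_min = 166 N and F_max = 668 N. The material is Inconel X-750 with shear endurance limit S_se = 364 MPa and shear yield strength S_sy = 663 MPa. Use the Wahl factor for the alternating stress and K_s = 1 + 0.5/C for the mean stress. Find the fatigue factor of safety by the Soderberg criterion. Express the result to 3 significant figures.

1.13

C = D/d = 43.0/5.7 = 7.5439; K_W = (4C−1)/(4C−4)+0.615/C = 1.1961; K_s = 1+0.5/C = 1.0663
F_a = (F_max−F_min)/2 = 251 N; F_m = (F_max+F_min)/2 = 417 N
τ_a = K_W·8F_aD/(πd³) = 1.1961 × 148.41 = 177.52 MPa
τ_m = K_s·8F_mD/(πd³) = 1.0663 × 246.56 = 262.9 MPa
Soderberg: 1/n_f = τ_a/S_se + τ_m/S_sy = 177.52/364 + 262.9/663 = 0.48768 + 0.39653 = 0.88421
n_f = 1/0.88421 = 1.131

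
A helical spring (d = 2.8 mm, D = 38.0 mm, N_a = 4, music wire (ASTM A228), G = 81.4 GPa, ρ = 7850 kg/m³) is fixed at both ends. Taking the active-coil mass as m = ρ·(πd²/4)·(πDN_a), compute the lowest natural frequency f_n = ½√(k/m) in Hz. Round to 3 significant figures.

k = Gd⁴/(8D³N_a) = (81.4×10³)(2.8⁴)/(8·38.0³·4) = 2.8494 N/mm = 2849.4 N/m
Wire length L = πDN_a = π·38.0·4 = 477.52 mm
m = ρ·(πd²/4)·L = 7850 × 6.1575×10⁻⁶ m² × 0.47752 m = 0.023082 kg
f_n = ½√(k/m) = 0.5·√(2849.4/0.023082) = 0.5·√(1.2345e+05) = 175.68 Hz

176 Hz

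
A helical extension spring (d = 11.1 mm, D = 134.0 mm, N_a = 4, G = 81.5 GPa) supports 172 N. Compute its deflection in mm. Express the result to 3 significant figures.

k = Gd⁴/(8D³N_a) = (81.5×10³)(11.1⁴)/(8·134.0³·4) = 16.069 N/mm
δ = F/k = 172 / 16.069 = 10.704 mm

10.7 mm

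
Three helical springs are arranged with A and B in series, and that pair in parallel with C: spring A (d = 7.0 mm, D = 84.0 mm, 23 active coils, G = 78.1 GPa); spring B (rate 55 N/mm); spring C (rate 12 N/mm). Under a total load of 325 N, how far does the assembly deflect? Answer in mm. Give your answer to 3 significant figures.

k_A = Gd⁴/(8D³N_a) = (78.1×10³)(7.0⁴)/(8·84.0³·23) = 1.7194 N/mm
Springs A,B series: k_AB = 1/(1/1.7194+1/55) = 1.6673 N/mm; parallel with C: k_eq = 1.6673+12 = 13.667 N/mm
δ = F/k_eq = 325/13.667 = 23.779 mm

23.8 mm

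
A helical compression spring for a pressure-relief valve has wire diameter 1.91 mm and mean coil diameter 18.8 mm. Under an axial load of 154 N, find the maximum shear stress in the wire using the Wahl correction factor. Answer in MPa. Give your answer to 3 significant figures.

Spring index C = D/d = 18.8/1.91 = 9.8429
K_W = (4C−1)/(4C−4) + 0.615/C = 38.372/35.372 + 0.0625 = 1.1473
τ₀ = 8FD/(πd³) = 8·154·18.8/(π·1.91³) = 23161.6/21.89 = 1058.1 MPa
τ_max = K·τ₀ = 1.1473 × 1058.1 = 1213.9 MPa

1210 MPa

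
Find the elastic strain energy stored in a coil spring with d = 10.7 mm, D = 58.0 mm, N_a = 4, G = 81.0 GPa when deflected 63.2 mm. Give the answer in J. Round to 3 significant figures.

340 J

k = Gd⁴/(8D³N_a) = (81.0×10³)(10.7⁴)/(8·58.0³·4) = 170.05 N/mm
U = ½kδ² = 0.5 × 170.05 × 63.2² = 3.3962e+05 N·mm = 339.62 J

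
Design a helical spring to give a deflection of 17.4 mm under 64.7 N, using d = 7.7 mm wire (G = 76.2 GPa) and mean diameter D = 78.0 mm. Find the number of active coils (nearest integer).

19

Required rate k = F/δ = 64.7/17.4 = 3.7184 N/mm
N_a = Gd⁴/(8D³k) = (76.2×10³ × 7.7⁴)/(8 × 78.0³ × 3.7184)
    = 2.67866e+08 / 1.41166e+07 = 18.98 → 19 coils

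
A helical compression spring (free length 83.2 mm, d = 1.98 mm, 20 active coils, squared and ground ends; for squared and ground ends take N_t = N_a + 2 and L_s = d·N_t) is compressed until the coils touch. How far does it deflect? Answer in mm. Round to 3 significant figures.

39.6 mm

N_t = 22; L_s = 1.98·22 = 43.56 mm
δ_solid = L₀ − L_s = 83.2 − 43.56 = 39.64 mm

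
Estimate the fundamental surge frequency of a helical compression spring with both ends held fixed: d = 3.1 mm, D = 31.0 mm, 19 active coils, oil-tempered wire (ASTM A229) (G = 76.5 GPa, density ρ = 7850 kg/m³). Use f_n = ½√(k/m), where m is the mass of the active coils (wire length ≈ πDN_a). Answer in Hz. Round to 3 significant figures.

k = Gd⁴/(8D³N_a) = (76.5×10³)(3.1⁴)/(8·31.0³·19) = 1.5602 N/mm = 1560.2 N/m
Wire length L = πDN_a = π·31.0·19 = 1850.4 mm
m = ρ·(πd²/4)·L = 7850 × 7.5477×10⁻⁶ m² × 1.8504 m = 0.10963 kg
f_n = ½√(k/m) = 0.5·√(1560.2/0.10963) = 0.5·√(14231) = 59.647 Hz

59.6 Hz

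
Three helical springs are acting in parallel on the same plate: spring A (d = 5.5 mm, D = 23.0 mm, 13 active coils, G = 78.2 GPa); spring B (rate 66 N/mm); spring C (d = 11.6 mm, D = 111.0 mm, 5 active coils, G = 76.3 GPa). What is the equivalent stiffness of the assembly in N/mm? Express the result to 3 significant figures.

148 N/mm

k_A = Gd⁴/(8D³N_a) = (78.2×10³)(5.5⁴)/(8·23.0³·13) = 56.551 N/mm
k_C = Gd⁴/(8D³N_a) = (76.3×10³)(11.6⁴)/(8·111.0³·5) = 25.254 N/mm
Parallel: k_eq = 56.551 + 66 + 25.254 = 147.8 N/mm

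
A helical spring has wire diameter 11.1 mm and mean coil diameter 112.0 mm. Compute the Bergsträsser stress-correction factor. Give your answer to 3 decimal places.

1.134

C = D/d = 112.0/11.1 = 10.0901
K_B = (4C+2)/(4C−3) = 42.360/37.360 = 1.1338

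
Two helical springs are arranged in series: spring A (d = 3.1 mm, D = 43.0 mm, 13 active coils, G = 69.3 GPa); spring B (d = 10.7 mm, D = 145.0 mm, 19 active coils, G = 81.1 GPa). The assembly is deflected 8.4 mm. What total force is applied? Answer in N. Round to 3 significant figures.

4.86 N

k_A = Gd⁴/(8D³N_a) = (69.3×10³)(3.1⁴)/(8·43.0³·13) = 0.774 N/mm
k_B = Gd⁴/(8D³N_a) = (81.1×10³)(10.7⁴)/(8·145.0³·19) = 2.2941 N/mm
Series: 1/k_eq = 1/0.774 + 1/2.2941 = 1.7279; k_eq = 0.57874 N/mm
F = k_eq·δ = 0.57874·8.4 = 4.8614 N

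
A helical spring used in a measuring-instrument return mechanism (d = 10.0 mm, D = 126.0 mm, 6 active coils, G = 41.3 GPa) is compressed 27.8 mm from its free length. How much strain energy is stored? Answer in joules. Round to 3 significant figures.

1.66 J

k = Gd⁴/(8D³N_a) = (41.3×10³)(10.0⁴)/(8·126.0³·6) = 4.3013 N/mm
U = ½kδ² = 0.5 × 4.3013 × 27.8² = 1662.1 N·mm = 1.6621 J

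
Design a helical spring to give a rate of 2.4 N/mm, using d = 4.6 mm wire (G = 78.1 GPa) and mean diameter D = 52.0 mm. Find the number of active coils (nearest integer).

N_a = Gd⁴/(8D³k) = (78.1×10³ × 4.6⁴)/(8 × 52.0³ × 2.4)
    = 3.49689e+07 / 2.69967e+06 = 12.95 → 13 coils

13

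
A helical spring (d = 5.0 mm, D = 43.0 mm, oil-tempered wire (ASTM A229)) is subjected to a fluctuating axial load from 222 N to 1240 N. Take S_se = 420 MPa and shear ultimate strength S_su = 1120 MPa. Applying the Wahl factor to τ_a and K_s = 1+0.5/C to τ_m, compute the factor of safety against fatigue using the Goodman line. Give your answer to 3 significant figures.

C = D/d = 43.0/5.0 = 8.6000; K_W = (4C−1)/(4C−4)+0.615/C = 1.1702; K_s = 1+0.5/C = 1.0581
F_a = (F_max−F_min)/2 = 509 N; F_m = (F_max+F_min)/2 = 731 N
τ_a = K_W·8F_aD/(πd³) = 1.1702 × 445.88 = 521.76 MPa
τ_m = K_s·8F_mD/(πd³) = 1.0581 × 640.35 = 677.58 MPa
Goodman: 1/n_f = τ_a/S_se + τ_m/S_su = 521.76/420 + 677.58/1120 = 1.24230 + 0.60498 = 1.8473
n_f = 1/1.8473 = 0.5413

0.541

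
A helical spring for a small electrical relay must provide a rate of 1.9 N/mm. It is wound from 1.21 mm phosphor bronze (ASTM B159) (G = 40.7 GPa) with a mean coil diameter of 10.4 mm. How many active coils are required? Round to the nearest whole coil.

5

N_a = Gd⁴/(8D³k) = (40.7×10³ × 1.21⁴)/(8 × 10.4³ × 1.9)
    = 87244.1 / 17097.9 = 5.103 → 5 coils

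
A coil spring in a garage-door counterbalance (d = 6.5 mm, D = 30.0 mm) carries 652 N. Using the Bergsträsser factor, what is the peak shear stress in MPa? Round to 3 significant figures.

Spring index C = D/d = 30.0/6.5 = 4.6154
K_B = (4C+2)/(4C−3) = 20.462/15.462 = 1.3234
τ₀ = 8FD/(πd³) = 8·652·30.0/(π·6.5³) = 156480/862.76 = 181.37 MPa
τ_max = K·τ₀ = 1.3234 × 181.37 = 240.02 MPa

240 MPa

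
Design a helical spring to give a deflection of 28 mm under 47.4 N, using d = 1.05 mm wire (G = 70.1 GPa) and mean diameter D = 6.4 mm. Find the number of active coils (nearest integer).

Required rate k = F/δ = 47.4/28 = 1.6929 N/mm
N_a = Gd⁴/(8D³k) = (70.1×10³ × 1.05⁴)/(8 × 6.4³ × 1.6929)
    = 85207 / 3550.18 = 24 → 24 coils

24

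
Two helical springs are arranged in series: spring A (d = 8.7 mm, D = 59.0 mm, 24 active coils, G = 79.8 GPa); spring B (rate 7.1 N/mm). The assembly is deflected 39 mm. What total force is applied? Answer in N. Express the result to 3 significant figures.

k_A = Gd⁴/(8D³N_a) = (79.8×10³)(8.7⁴)/(8·59.0³·24) = 11.594 N/mm
Series: 1/k_eq = 1/11.594 + 1/7.1 = 0.2271; k_eq = 4.4034 N/mm
F = k_eq·δ = 4.4034·39 = 171.73 N

172 N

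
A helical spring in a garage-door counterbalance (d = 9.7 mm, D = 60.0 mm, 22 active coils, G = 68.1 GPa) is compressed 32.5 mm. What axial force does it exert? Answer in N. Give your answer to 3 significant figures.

k = Gd⁴/(8D³N_a) = (68.1×10³)(9.7⁴)/(8·60.0³·22) = 15.859 N/mm
F = k·δ = 15.859 × 32.5 = 515.41 N

515 N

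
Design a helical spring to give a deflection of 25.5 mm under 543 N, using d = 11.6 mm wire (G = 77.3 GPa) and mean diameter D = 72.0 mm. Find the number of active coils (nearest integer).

22

Required rate k = F/δ = 543/25.5 = 21.294 N/mm
N_a = Gd⁴/(8D³k) = (77.3×10³ × 11.6⁴)/(8 × 72.0³ × 21.294)
    = 1.39962e+09 / 6.35839e+07 = 22.01 → 22 coils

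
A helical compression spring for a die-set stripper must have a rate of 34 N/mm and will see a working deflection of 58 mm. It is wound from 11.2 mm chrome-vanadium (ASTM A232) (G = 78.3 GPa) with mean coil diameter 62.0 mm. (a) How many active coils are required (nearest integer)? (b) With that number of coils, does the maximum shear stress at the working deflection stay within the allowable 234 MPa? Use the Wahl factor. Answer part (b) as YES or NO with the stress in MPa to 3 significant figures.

N_a = Gd⁴/(8D³k) = (78.3×10³)(11.2⁴)/(8·62.0³·34) = 19.01 → N_a = 19
Actual rate k = Gd⁴/(8D³·19) = 34.011 N/mm
Working load F = kδ = 34.011·58 = 1972.6 N
C = 62.0/11.2 = 5.5357; K_W = (4C−1)/(4C−4)+0.615/C = 1.2765
τ_max = K_W·8FD/(πd³) = 1.2765·221.68 = 282.96 MPa
τ_max > 234 MPa → exceeds allowable

(a) 19 coils; (b) NO, τ_max = 283 MPa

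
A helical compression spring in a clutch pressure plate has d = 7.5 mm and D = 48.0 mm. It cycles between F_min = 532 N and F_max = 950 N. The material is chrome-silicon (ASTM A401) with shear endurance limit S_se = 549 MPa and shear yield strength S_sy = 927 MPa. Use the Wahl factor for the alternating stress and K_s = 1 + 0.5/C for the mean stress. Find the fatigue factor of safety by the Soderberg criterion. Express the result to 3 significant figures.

2.59

C = D/d = 48.0/7.5 = 6.4000; K_W = (4C−1)/(4C−4)+0.615/C = 1.2350; K_s = 1+0.5/C = 1.0781
F_a = (F_max−F_min)/2 = 209 N; F_m = (F_max+F_min)/2 = 741 N
τ_a = K_W·8F_aD/(πd³) = 1.2350 × 60.554 = 74.783 MPa
τ_m = K_s·8F_mD/(πd³) = 1.0781 × 214.69 = 231.46 MPa
Soderberg: 1/n_f = τ_a/S_se + τ_m/S_sy = 74.783/549 + 231.46/927 = 0.13622 + 0.24969 = 0.38591
n_f = 1/0.38591 = 2.591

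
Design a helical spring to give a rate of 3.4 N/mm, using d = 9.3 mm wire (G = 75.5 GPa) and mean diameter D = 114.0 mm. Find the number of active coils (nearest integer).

14

N_a = Gd⁴/(8D³k) = (75.5×10³ × 9.3⁴)/(8 × 114.0³ × 3.4)
    = 5.64779e+08 / 4.0298e+07 = 14.02 → 14 coils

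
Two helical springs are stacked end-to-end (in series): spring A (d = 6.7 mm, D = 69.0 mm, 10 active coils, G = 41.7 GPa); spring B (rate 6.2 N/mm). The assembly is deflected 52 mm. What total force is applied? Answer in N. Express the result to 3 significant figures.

k_A = Gd⁴/(8D³N_a) = (41.7×10³)(6.7⁴)/(8·69.0³·10) = 3.1974 N/mm
Series: 1/k_eq = 1/3.1974 + 1/6.2 = 0.47404; k_eq = 2.1095 N/mm
F = k_eq·δ = 2.1095·52 = 109.69 N

110 N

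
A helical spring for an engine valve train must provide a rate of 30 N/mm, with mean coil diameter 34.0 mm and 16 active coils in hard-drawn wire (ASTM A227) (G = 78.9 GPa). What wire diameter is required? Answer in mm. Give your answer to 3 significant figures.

d = (8D³N_a·k / G)^(1/4) = (8·34.0³·16·30 / (78.9×10³))^0.25
  = (1912.9)^0.25 = 6.6134 mm

6.61 mm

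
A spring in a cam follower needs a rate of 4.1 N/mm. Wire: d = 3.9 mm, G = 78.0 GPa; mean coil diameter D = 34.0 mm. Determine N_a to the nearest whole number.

N_a = Gd⁴/(8D³k) = (78.0×10³ × 3.9⁴)/(8 × 34.0³ × 4.1)
    = 1.80448e+07 / 1.28917e+06 = 14 → 14 coils

14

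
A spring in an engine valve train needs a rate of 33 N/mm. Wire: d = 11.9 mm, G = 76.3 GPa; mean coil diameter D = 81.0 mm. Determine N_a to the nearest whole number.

11

N_a = Gd⁴/(8D³k) = (76.3×10³ × 11.9⁴)/(8 × 81.0³ × 33)
    = 1.53007e+09 / 1.403e+08 = 10.91 → 11 coils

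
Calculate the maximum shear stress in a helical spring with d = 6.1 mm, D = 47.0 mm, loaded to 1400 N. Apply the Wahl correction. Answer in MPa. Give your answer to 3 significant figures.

Spring index C = D/d = 47.0/6.1 = 7.7049
K_W = (4C−1)/(4C−4) + 0.615/C = 29.820/26.820 + 0.0798 = 1.1917
τ₀ = 8FD/(πd³) = 8·1400·47.0/(π·6.1³) = 526400/713.08 = 738.2 MPa
τ_max = K·τ₀ = 1.1917 × 738.2 = 879.7 MPa

880 MPa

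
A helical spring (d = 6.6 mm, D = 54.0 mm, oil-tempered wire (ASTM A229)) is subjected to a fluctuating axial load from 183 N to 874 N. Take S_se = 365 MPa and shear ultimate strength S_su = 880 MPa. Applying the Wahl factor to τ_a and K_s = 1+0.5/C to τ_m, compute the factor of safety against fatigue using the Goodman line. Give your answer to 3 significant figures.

1.19

C = D/d = 54.0/6.6 = 8.1818; K_W = (4C−1)/(4C−4)+0.615/C = 1.1796; K_s = 1+0.5/C = 1.0611
F_a = (F_max−F_min)/2 = 345.5 N; F_m = (F_max+F_min)/2 = 528.5 N
τ_a = K_W·8F_aD/(πd³) = 1.1796 × 165.25 = 194.93 MPa
τ_m = K_s·8F_mD/(πd³) = 1.0611 × 252.78 = 268.23 MPa
Goodman: 1/n_f = τ_a/S_se + τ_m/S_su = 194.93/365 + 268.23/880 = 0.53406 + 0.30481 = 0.83887
n_f = 1/0.83887 = 1.192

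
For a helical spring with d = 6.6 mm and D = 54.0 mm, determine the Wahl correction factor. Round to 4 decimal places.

C = D/d = 54.0/6.6 = 8.1818
K_W = (4C−1)/(4C−4) + 0.615/C = 31.727/28.727 + 0.0752 = 1.1796

1.1796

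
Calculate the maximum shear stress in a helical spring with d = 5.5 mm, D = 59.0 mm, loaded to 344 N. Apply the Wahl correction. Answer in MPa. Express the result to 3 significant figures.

Spring index C = D/d = 59.0/5.5 = 10.7273
K_W = (4C−1)/(4C−4) + 0.615/C = 41.909/38.909 + 0.0573 = 1.1344
τ₀ = 8FD/(πd³) = 8·344·59.0/(π·5.5³) = 162368/522.68 = 310.64 MPa
τ_max = K·τ₀ = 1.1344 × 310.64 = 352.4 MPa

352 MPa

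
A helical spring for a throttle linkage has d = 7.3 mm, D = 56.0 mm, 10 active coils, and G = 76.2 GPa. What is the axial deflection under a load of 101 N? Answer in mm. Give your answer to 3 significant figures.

k = Gd⁴/(8D³N_a) = (76.2×10³)(7.3⁴)/(8·56.0³·10) = 15.403 N/mm
δ = F/k = 101 / 15.403 = 6.5574 mm

6.56 mm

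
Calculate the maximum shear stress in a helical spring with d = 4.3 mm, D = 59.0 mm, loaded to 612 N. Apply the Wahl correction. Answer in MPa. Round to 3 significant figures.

Spring index C = D/d = 59.0/4.3 = 13.7209
K_W = (4C−1)/(4C−4) + 0.615/C = 53.884/50.884 + 0.0448 = 1.1038
τ₀ = 8FD/(πd³) = 8·612·59.0/(π·4.3³) = 288864/249.78 = 1156.5 MPa
τ_max = K·τ₀ = 1.1038 × 1156.5 = 1276.5 MPa

1280 MPa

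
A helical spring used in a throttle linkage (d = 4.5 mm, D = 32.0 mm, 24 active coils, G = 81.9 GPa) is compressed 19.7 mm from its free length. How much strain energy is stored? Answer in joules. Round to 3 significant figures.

1.04 J

k = Gd⁴/(8D³N_a) = (81.9×10³)(4.5⁴)/(8·32.0³·24) = 5.3381 N/mm
U = ½kδ² = 0.5 × 5.3381 × 19.7² = 1035.8 N·mm = 1.0358 J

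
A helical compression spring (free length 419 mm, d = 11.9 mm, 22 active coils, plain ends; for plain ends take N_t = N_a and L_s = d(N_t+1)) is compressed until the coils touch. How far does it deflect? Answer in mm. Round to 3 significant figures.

145 mm

N_t = 22; L_s = 11.9·23 = 273.7 mm
δ_solid = L₀ − L_s = 419 − 273.7 = 145.3 mm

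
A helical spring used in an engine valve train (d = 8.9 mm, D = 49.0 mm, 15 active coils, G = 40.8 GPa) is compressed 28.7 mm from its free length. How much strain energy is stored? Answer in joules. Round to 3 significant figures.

7.47 J

k = Gd⁴/(8D³N_a) = (40.8×10³)(8.9⁴)/(8·49.0³·15) = 18.132 N/mm
U = ½kδ² = 0.5 × 18.132 × 28.7² = 7467.7 N·mm = 7.4677 J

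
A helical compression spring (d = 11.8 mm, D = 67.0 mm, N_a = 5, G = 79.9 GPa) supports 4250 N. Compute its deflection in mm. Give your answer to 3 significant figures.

k = Gd⁴/(8D³N_a) = (79.9×10³)(11.8⁴)/(8·67.0³·5) = 128.76 N/mm
δ = F/k = 4250 / 128.76 = 33.006 mm

33.0 mm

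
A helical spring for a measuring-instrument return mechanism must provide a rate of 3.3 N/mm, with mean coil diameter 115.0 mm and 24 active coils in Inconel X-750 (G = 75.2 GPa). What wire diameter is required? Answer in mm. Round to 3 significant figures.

10.6 mm

d = (8D³N_a·k / G)^(1/4) = (8·115.0³·24·3.3 / (75.2×10³))^0.25
  = (12814)^0.25 = 10.6395 mm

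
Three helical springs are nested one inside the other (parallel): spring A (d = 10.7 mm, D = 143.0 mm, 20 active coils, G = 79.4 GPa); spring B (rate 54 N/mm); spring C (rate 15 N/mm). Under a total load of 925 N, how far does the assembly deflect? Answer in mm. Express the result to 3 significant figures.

13.0 mm

k_A = Gd⁴/(8D³N_a) = (79.4×10³)(10.7⁴)/(8·143.0³·20) = 2.2245 N/mm
Parallel: k_eq = 2.2245 + 54 + 15 = 71.224 N/mm
δ = F/k_eq = 925/71.224 = 12.987 mm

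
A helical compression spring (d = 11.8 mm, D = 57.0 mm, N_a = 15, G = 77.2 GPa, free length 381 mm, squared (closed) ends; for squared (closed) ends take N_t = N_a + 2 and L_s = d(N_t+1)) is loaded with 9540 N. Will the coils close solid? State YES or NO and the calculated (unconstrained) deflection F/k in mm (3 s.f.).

k = Gd⁴/(8D³N_a) = (77.2×10³)(11.8⁴)/(8·57.0³·15) = 67.35 N/mm
N_t = 17; L_s = 11.8·18 = 212.4 mm; δ_solid = L₀ − L_s = 381 − 212.4 = 168.6 mm
δ = F/k = 9540/67.35 = 141.65 mm
δ < δ_solid → spring does not go solid

NO, δ = 142 mm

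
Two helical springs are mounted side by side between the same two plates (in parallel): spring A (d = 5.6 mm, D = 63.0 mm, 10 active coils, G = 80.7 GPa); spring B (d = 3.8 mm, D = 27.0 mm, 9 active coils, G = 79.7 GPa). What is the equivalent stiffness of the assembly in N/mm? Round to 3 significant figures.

k_A = Gd⁴/(8D³N_a) = (80.7×10³)(5.6⁴)/(8·63.0³·10) = 3.9675 N/mm
k_B = Gd⁴/(8D³N_a) = (79.7×10³)(3.8⁴)/(8·27.0³·9) = 11.727 N/mm
Parallel: k_eq = 3.9675 + 11.727 = 15.694 N/mm

15.7 N/mm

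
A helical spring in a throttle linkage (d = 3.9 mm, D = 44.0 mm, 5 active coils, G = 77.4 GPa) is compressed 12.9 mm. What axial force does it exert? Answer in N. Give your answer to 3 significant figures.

k = Gd⁴/(8D³N_a) = (77.4×10³)(3.9⁴)/(8·44.0³·5) = 5.2551 N/mm
F = k·δ = 5.2551 × 12.9 = 67.791 N

67.8 N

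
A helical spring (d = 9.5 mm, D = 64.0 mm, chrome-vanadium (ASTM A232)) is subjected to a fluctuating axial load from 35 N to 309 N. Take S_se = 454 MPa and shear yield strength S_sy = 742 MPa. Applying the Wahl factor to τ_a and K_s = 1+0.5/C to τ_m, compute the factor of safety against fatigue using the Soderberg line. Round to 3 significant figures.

C = D/d = 64.0/9.5 = 6.7368; K_W = (4C−1)/(4C−4)+0.615/C = 1.2220; K_s = 1+0.5/C = 1.0742
F_a = (F_max−F_min)/2 = 137 N; F_m = (F_max+F_min)/2 = 172 N
τ_a = K_W·8F_aD/(πd³) = 1.2220 × 26.042 = 31.824 MPa
τ_m = K_s·8F_mD/(πd³) = 1.0742 × 32.695 = 35.121 MPa
Soderberg: 1/n_f = τ_a/S_se + τ_m/S_sy = 31.824/454 + 35.121/742 = 0.07010 + 0.04733 = 0.11743
n_f = 1/0.11743 = 8.516

8.52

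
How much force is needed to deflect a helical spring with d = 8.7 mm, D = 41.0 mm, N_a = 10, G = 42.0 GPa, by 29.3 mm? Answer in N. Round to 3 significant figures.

k = Gd⁴/(8D³N_a) = (42.0×10³)(8.7⁴)/(8·41.0³·10) = 43.64 N/mm
F = k·δ = 43.64 × 29.3 = 1278.7 N

1280 N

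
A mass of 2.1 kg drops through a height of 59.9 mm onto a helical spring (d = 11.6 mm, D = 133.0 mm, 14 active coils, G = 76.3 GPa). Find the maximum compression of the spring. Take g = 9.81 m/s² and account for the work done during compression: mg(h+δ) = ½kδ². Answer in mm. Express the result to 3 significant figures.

k = Gd⁴/(8D³N_a) = (76.3×10³)(11.6⁴)/(8·133.0³·14) = 5.243 N/mm
W = mg = 2.1 × 9.81 = 20.601 N
½kδ² − Wδ − Wh = 0 → δ = (W + √(W² + 2kWh))/k
δ = (20.601 + √(424.4 + 12939.8))/5.243 = (20.601 + 115.6)/5.243 = 25.978 mm

26.0 mm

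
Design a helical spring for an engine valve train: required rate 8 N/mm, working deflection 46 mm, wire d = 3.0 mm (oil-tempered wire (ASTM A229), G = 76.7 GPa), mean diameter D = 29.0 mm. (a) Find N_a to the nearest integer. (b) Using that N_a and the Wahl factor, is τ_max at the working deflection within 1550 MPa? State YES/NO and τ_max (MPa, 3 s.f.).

N_a = Gd⁴/(8D³k) = (76.7×10³)(3.0⁴)/(8·29.0³·8) = 3.98 → N_a = 4
Actual rate k = Gd⁴/(8D³·4) = 7.9604 N/mm
Working load F = kδ = 7.9604·46 = 366.18 N
C = 29.0/3.0 = 9.6667; K_W = (4C−1)/(4C−4)+0.615/C = 1.1502
τ_max = K_W·8FD/(πd³) = 1.1502·1001.5 = 1151.9 MPa
τ_max ≤ 1550 MPa → acceptable

(a) 4 coils; (b) YES, τ_max = 1150 MPa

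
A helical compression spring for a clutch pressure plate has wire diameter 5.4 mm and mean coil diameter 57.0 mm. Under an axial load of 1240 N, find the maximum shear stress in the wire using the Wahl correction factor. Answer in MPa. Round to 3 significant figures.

1300 MPa

Spring index C = D/d = 57.0/5.4 = 10.5556
K_W = (4C−1)/(4C−4) + 0.615/C = 41.222/38.222 + 0.0583 = 1.1368
τ₀ = 8FD/(πd³) = 8·1240·57.0/(π·5.4³) = 565440/494.69 = 1143 MPa
τ_max = K·τ₀ = 1.1368 × 1143 = 1299.3 MPa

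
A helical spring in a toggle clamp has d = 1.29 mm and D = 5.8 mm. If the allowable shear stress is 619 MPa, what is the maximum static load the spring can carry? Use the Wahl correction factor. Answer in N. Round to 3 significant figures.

66.6 N

C = D/d = 5.8/1.29 = 4.4961
K_W = (4C−1)/(4C−4) + 0.615/C = 16.984/13.984 + 0.1368 = 1.3513
τ_max = K·8FD/(πd³) → F_max = τ_allow·πd³/(8DK)
F_max = 619·π·1.29³/(8·5.8·1.3513) = 4174.5/62.701 = 66.579 N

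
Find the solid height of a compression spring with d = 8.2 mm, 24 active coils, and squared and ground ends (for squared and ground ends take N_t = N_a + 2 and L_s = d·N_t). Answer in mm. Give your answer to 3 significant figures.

213 mm

squared and ground ends: N_t = N_a + 2 = 24 + 2 = 26
L_s = d·N_t = 8.2 × 26 = 213.2 mm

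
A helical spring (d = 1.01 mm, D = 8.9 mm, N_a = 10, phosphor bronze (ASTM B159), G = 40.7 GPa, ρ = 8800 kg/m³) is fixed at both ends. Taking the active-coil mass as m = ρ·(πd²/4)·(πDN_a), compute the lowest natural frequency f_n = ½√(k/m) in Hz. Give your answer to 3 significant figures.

k = Gd⁴/(8D³N_a) = (40.7×10³)(1.01⁴)/(8·8.9³·10) = 0.75097 N/mm = 750.97 N/m
Wire length L = πDN_a = π·8.9·10 = 279.6 mm
m = ρ·(πd²/4)·L = 8800 × 0.80118×10⁻⁶ m² × 0.2796 m = 0.0019713 kg
f_n = ½√(k/m) = 0.5·√(750.97/0.0019713) = 0.5·√(3.8095e+05) = 308.6 Hz

309 Hz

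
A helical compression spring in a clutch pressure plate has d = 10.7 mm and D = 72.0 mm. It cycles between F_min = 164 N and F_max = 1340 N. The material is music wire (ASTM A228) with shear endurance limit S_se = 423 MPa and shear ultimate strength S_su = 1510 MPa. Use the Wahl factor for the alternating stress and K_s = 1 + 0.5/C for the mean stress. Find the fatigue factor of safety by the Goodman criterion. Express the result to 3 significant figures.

2.99

C = D/d = 72.0/10.7 = 6.7290; K_W = (4C−1)/(4C−4)+0.615/C = 1.2223; K_s = 1+0.5/C = 1.0743
F_a = (F_max−F_min)/2 = 588 N; F_m = (F_max+F_min)/2 = 752 N
τ_a = K_W·8F_aD/(πd³) = 1.2223 × 88.003 = 107.57 MPa
τ_m = K_s·8F_mD/(πd³) = 1.0743 × 112.55 = 120.91 MPa
Goodman: 1/n_f = τ_a/S_se + τ_m/S_su = 107.57/423 + 120.91/1510 = 0.25430 + 0.08007 = 0.33437
n_f = 1/0.33437 = 2.991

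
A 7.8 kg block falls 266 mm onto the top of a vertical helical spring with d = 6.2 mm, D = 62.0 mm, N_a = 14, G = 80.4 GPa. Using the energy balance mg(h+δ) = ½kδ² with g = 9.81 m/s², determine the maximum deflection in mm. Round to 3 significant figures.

k = Gd⁴/(8D³N_a) = (80.4×10³)(6.2⁴)/(8·62.0³·14) = 4.4507 N/mm
W = mg = 7.8 × 9.81 = 76.518 N
½kδ² − Wδ − Wh = 0 → δ = (W + √(W² + 2kWh))/k
δ = (76.518 + √(5855 + 181178))/4.4507 = (76.518 + 432.47)/4.4507 = 114.36 mm

114 mm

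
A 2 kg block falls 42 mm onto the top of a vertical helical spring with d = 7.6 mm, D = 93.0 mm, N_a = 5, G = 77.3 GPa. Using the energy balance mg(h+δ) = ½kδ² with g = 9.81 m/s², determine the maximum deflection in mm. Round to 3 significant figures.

17.0 mm

k = Gd⁴/(8D³N_a) = (77.3×10³)(7.6⁴)/(8·93.0³·5) = 8.0154 N/mm
W = mg = 2 × 9.81 = 19.62 N
½kδ² − Wδ − Wh = 0 → δ = (W + √(W² + 2kWh))/k
δ = (19.62 + √(384.94 + 13210))/8.0154 = (19.62 + 116.6)/8.0154 = 16.994 mm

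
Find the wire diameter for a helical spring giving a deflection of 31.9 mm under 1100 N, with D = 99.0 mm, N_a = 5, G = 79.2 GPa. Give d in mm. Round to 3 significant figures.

11.4 mm

Required rate k = F/δ = 1100/31.9 = 34.483 N/mm
d = (8D³N_a·k / G)^(1/4) = (8·99.0³·5·34.483 / (79.2×10³))^0.25
  = (16898)^0.25 = 11.4015 mm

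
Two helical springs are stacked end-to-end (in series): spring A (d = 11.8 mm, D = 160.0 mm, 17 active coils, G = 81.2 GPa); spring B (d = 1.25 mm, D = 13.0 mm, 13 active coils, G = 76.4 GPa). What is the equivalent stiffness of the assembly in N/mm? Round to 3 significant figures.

k_A = Gd⁴/(8D³N_a) = (81.2×10³)(11.8⁴)/(8·160.0³·17) = 2.8261 N/mm
k_B = Gd⁴/(8D³N_a) = (76.4×10³)(1.25⁴)/(8·13.0³·13) = 0.81634 N/mm
Series: 1/k_eq = 1/2.8261 + 1/0.81634 = 1.5788; k_eq = 0.63338 N/mm

0.633 N/mm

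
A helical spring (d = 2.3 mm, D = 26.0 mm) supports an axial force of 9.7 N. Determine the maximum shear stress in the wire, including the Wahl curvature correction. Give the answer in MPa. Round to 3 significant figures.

Spring index C = D/d = 26.0/2.3 = 11.3043
K_W = (4C−1)/(4C−4) + 0.615/C = 44.217/41.217 + 0.0544 = 1.1272
τ₀ = 8FD/(πd³) = 8·9.7·26.0/(π·2.3³) = 2017.6/38.224 = 52.784 MPa
τ_max = K·τ₀ = 1.1272 × 52.784 = 59.497 MPa

59.5 MPa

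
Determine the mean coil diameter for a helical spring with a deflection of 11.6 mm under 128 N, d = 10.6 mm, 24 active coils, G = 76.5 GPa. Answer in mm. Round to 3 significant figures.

Required rate k = F/δ = 128/11.6 = 11.034 N/mm
D = (Gd⁴/(8N_a·k))^(1/3) = (76.5×10³·10.6⁴/(8·24·11.034))^(1/3)
  = (455860)^(1/3) = 76.9622 mm

77.0 mm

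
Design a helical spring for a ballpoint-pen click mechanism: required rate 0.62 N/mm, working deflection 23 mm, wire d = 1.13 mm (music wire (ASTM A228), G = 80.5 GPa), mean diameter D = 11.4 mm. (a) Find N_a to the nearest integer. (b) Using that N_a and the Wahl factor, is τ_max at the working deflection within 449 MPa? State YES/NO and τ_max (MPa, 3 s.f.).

(a) 18 coils; (b) YES, τ_max = 326 MPa

N_a = Gd⁴/(8D³k) = (80.5×10³)(1.13⁴)/(8·11.4³·0.62) = 17.86 → N_a = 18
Actual rate k = Gd⁴/(8D³·18) = 0.61522 N/mm
Working load F = kδ = 0.61522·23 = 14.15 N
C = 11.4/1.13 = 10.0885; K_W = (4C−1)/(4C−4)+0.615/C = 1.1435
τ_max = K_W·8FD/(πd³) = 1.1435·284.69 = 325.54 MPa
τ_max ≤ 449 MPa → acceptable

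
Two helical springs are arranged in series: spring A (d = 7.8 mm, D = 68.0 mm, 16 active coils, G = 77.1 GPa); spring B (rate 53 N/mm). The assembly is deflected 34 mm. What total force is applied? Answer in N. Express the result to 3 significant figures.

k_A = Gd⁴/(8D³N_a) = (77.1×10³)(7.8⁴)/(8·68.0³·16) = 7.0908 N/mm
Series: 1/k_eq = 1/7.0908 + 1/53 = 0.1599; k_eq = 6.2541 N/mm
F = k_eq·δ = 6.2541·34 = 212.64 N

213 N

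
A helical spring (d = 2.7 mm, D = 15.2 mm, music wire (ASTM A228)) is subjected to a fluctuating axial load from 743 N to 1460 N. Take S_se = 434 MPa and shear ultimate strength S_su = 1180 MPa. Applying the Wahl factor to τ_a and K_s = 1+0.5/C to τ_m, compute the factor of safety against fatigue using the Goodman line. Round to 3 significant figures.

0.246

C = D/d = 15.2/2.7 = 5.6296; K_W = (4C−1)/(4C−4)+0.615/C = 1.2712; K_s = 1+0.5/C = 1.0888
F_a = (F_max−F_min)/2 = 358.5 N; F_m = (F_max+F_min)/2 = 1101.5 N
τ_a = K_W·8F_aD/(πd³) = 1.2712 × 704.99 = 896.21 MPa
τ_m = K_s·8F_mD/(πd³) = 1.0888 × 2166.1 = 2358.5 MPa
Goodman: 1/n_f = τ_a/S_se + τ_m/S_su = 896.21/434 + 2358.5/1180 = 2.06500 + 1.99871 = 4.0637
n_f = 1/4.0637 = 0.2461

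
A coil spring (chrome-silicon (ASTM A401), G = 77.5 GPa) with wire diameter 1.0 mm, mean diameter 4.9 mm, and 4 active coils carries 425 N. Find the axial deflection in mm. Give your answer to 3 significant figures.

20.6 mm

k = Gd⁴/(8D³N_a) = (77.5×10³)(1.0⁴)/(8·4.9³·4) = 20.586 N/mm
δ = F/k = 425 / 20.586 = 20.646 mm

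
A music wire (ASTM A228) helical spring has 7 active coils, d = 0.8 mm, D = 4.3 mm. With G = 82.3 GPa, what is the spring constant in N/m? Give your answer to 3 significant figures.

k = Gd⁴/(8D³N_a) = (82.3×10³ × 0.8⁴) / (8 × 4.3³ × 7)
  = 33710.1 / 4452.39 = 7.5712 N/mm = 7571.2 N/m

7570 N/m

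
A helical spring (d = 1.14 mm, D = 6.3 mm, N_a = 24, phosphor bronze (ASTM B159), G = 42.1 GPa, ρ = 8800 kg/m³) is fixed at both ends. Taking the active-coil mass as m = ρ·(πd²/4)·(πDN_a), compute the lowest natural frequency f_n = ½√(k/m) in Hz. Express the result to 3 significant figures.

k = Gd⁴/(8D³N_a) = (42.1×10³)(1.14⁴)/(8·6.3³·24) = 1.4811 N/mm = 1481.1 N/m
Wire length L = πDN_a = π·6.3·24 = 475.01 mm
m = ρ·(πd²/4)·L = 8800 × 1.0207×10⁻⁶ m² × 0.47501 m = 0.0042666 kg
f_n = ½√(k/m) = 0.5·√(1481.1/0.0042666) = 0.5·√(3.4713e+05) = 294.59 Hz

295 Hz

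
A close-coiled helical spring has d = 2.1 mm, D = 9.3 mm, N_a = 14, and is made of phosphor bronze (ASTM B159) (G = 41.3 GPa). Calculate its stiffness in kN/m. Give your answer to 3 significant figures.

8.92 kN/m

k = Gd⁴/(8D³N_a) = (41.3×10³ × 2.1⁴) / (8 × 9.3³ × 14)
  = 803207 / 90088 = 8.9158 N/mm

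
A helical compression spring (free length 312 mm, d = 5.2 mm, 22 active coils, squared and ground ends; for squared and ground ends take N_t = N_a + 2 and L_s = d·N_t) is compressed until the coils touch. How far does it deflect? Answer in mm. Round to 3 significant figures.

187 mm

N_t = 24; L_s = 5.2·24 = 124.8 mm
δ_solid = L₀ − L_s = 312 − 124.8 = 187.2 mm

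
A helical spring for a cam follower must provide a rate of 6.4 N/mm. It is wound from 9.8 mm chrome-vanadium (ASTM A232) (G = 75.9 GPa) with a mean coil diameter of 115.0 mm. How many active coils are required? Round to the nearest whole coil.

N_a = Gd⁴/(8D³k) = (75.9×10³ × 9.8⁴)/(8 × 115.0³ × 6.4)
    = 7.00077e+08 / 7.78688e+07 = 8.99 → 9 coils

9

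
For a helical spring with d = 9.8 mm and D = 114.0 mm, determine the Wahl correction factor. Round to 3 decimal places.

1.123

C = D/d = 114.0/9.8 = 11.6327
K_W = (4C−1)/(4C−4) + 0.615/C = 45.531/42.531 + 0.0529 = 1.1234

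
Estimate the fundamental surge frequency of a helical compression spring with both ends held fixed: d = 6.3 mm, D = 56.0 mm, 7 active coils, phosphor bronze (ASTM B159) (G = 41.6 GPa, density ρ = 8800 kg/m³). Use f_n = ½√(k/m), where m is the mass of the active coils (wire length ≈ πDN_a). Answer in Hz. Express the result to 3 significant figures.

k = Gd⁴/(8D³N_a) = (41.6×10³)(6.3⁴)/(8·56.0³·7) = 6.6635 N/mm = 6663.5 N/m
Wire length L = πDN_a = π·56.0·7 = 1231.5 mm
m = ρ·(πd²/4)·L = 8800 × 31.172×10⁻⁶ m² × 1.2315 m = 0.33782 kg
f_n = ½√(k/m) = 0.5·√(6663.5/0.33782) = 0.5·√(19725) = 70.223 Hz

70.2 Hz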